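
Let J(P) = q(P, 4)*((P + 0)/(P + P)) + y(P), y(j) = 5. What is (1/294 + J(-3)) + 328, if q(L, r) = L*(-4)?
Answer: 99667/294 ≈ 339.00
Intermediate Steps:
q(L, r) = -4*L
J(P) = 5 - 2*P (J(P) = (-4*P)*((P + 0)/(P + P)) + 5 = (-4*P)*(P/((2*P))) + 5 = (-4*P)*(P*(1/(2*P))) + 5 = -4*P*(½) + 5 = -2*P + 5 = 5 - 2*P)
(1/294 + J(-3)) + 328 = (1/294 + (5 - 2*(-3))) + 328 = (1/294 + (5 + 6)) + 328 = (1/294 + 11) + 328 = 3235/294 + 328 = 99667/294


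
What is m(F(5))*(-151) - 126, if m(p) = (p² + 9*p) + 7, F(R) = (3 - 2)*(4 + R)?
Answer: -25645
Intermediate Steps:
F(R) = 4 + R (F(R) = 1*(4 + R) = 4 + R)
m(p) = 7 + p² + 9*p
m(F(5))*(-151) - 126 = (7 + (4 + 5)² + 9*(4 + 5))*(-151) - 126 = (7 + 9² + 9*9)*(-151) - 126 = (7 + 81 + 81)*(-151) - 126 = 169*(-151) - 126 = -25519 - 126 = -25645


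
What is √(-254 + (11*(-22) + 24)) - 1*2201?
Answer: -2201 + 2*I*√118 ≈ -2201.0 + 21.726*I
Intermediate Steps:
√(-254 + (11*(-22) + 24)) - 1*2201 = √(-254 + (-242 + 24)) - 2201 = √(-254 - 218) - 2201 = √(-472) - 2201 = 2*I*√118 - 2201 = -2201 + 2*I*√118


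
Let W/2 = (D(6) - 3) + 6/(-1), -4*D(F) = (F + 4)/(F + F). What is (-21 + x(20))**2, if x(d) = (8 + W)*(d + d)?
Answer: 1723969/9 ≈ 1.9155e+5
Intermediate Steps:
D(F) = -(4 + F)/(8*F) (D(F) = -(F + 4)/(4*(F + F)) = -(4 + F)/(4*(2*F)) = -(4 + F)*1/(2*F)/4 = -(4 + F)/(8*F))
W = -221/12 (W = 2*(((1/8)*(-4 - 1*6)/6 - 3) + 6/(-1)) = 2*(((1/8)*(1/6)*(-4 - 6) - 3) + 6*(-1)) = 2*(((1/8)*(1/6)*(-10) - 3) - 6) = 2*((-5/24 - 3) - 6) = 2*(-77/24 - 6) = 2*(-221/24) = -221/12 ≈ -18.417)
x(d) = -125*d/6 (x(d) = (8 - 221/12)*(d + d) = -125*d/6)
(-21 + x(20))**2 = (-21 - 125/6*20)**2 = (-21 - 1250/3)**2 = (-1313/3)**2 = 1723969/9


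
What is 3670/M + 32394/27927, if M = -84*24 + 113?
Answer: -13615436/17715027 ≈ -0.76858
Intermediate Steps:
M = -1903 (M = -2016 + 113 = -1903)
3670/M + 32394/27927 = 3670/(-1903) + 32394/27927 = 3670*(-1/1903) + 32394*(1/27927) = -3670/1903 + 10798/9309 = -13615436/17715027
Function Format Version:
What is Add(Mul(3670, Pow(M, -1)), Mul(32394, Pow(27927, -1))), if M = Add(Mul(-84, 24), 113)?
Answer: Rational(-13615436, 17715027) ≈ -0.76858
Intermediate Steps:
M = -1903 (M = Add(-2016, 113) = -1903)
Add(Mul(3670, Pow(M, -1)), Mul(32394, Pow(27927, -1))) = Add(Mul(3670, Pow(-1903, -1)), Mul(32394, Pow(27927, -1))) = Add(Mul(3670, Rational(-1, 1903)), Mul(32394, Rational(1, 27927))) = Add(Rational(-3670, 1903), Rational(10798, 9309)) = Rational(-13615436, 17715027)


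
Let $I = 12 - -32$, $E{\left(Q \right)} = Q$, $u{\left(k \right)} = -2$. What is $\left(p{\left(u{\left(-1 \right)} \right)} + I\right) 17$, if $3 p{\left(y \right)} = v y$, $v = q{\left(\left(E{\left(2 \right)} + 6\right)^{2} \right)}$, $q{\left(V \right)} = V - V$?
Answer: $748$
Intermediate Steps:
$I = 44$ ($I = 12 + 32 = 44$)
$q{\left(V \right)} = 0$
$v = 0$
$p{\left(y \right)} = 0$ ($p{\left(y \right)} = \frac{0 y}{3} = \frac{1}{3} \cdot 0 = 0$)
$\left(p{\left(u{\left(-1 \right)} \right)} + I\right) 17 = \left(0 + 44\right) 17 = 44 \cdot 17 = 748$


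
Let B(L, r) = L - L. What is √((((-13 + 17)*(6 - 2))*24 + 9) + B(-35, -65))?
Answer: √393 ≈ 19.824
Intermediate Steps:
B(L, r) = 0
√((((-13 + 17)*(6 - 2))*24 + 9) + B(-35, -65)) = √((((-13 + 17)*(6 - 2))*24 + 9) + 0) = √(((4*4)*24 + 9) + 0) = √((16*24 + 9) + 0) = √((384 + 9) + 0) = √(393 + 0) = √393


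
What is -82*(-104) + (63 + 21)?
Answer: 8612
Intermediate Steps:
-82*(-104) + (63 + 21) = 8528 + 84 = 8612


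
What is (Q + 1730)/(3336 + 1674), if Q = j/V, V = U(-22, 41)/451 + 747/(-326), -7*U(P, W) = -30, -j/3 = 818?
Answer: 366028661/653665555 ≈ 0.55996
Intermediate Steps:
j = -2454 (j = -3*818 = -2454)
U(P, W) = 30/7 (U(P, W) = -1/7*(-30) = 30/7)
V = -2348499/1029182 (V = (30/7)/451 + 747/(-326) = (30/7)*(1/451) + 747*(-1/326) = 30/3157 - 747/326 = -2348499/1029182 ≈ -2.2819)
Q = 841870876/782833 (Q = -2454/(-2348499/1029182) = -2454*(-1029182/2348499) = 841870876/782833 ≈ 1075.4)
(Q + 1730)/(3336 + 1674) = (841870876/782833 + 1730)/(3336 + 1674) = (2196171966/782833)/5010 = (2196171966/782833)*(1/5010) = 366028661/653665555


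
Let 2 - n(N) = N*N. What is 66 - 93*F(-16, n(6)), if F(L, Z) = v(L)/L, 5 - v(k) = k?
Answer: 3009/16 ≈ 188.06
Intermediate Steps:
n(N) = 2 - N**2 (n(N) = 2 - N*N = 2 - N**2)
v(k) = 5 - k
F(L, Z) = (5 - L)/L
66 - 93*F(-16, n(6)) = 66 - 93*(5 - 1*(-16))/(-16) = 66 - (-93)*(5 + 16)/16 = 66 - (-93)*21/16 = 66 - 93*(-21/16) = 66 + 1953/16 = 3009/16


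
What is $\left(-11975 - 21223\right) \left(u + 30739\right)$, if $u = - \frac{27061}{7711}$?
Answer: $- \frac{715270128624}{701} \approx -1.0204 \cdot 10^{9}$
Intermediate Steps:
$u = - \frac{27061}{7711}$ ($u = \left(-27061\right) \frac{1}{7711} = - \frac{27061}{7711} \approx -3.5094$)
$\left(-11975 - 21223\right) \left(u + 30739\right) = \left(-11975 - 21223\right) \left(- \frac{27061}{7711} + 30739\right) = \left(-33198\right) \frac{237001368}{7711} = - \frac{715270128624}{701}$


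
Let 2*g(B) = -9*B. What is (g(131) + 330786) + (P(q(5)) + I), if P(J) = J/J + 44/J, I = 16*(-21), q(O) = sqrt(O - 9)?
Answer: 659723/2 - 22*I ≈ 3.2986e+5 - 22.0*I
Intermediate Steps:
q(O) = sqrt(-9 + O)
g(B) = -9*B/2 (g(B) = (-9*B)/2 = -9*B/2)
I = -336
P(J) = 1 + 44/J
(g(131) + 330786) + (P(q(5)) + I) = (-9/2*131 + 330786) + ((44 + sqrt(-9 + 5))/(sqrt(-9 + 5)) - 336) = (-1179/2 + 330786) + ((44 + sqrt(-4))/(sqrt(-4)) - 336) = 660393/2 + ((44 + 2*I)/((2*I)) - 336) = 660393/2 + ((-I/2)*(44 + 2*I) - 336) = 660393/2 + (-I*(44 + 2*I)/2 - 336) = 660393/2 + (-336 - I*(44 + 2*I)/2) = 659721/2 - I*(44 + 2*I)/2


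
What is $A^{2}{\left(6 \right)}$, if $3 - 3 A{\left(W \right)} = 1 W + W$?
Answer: $9$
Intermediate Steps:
$A{\left(W \right)} = 1 - \frac{2 W}{3}$ ($A{\left(W \right)} = 1 - \frac{1 W + W}{3} = 1 - \frac{W + W}{3} = 1 - \frac{2 W}{3}$)
$A^{2}{\left(6 \right)} = \left(1 - 4\right)^{2} = \left(-3\right)^{2} = 9$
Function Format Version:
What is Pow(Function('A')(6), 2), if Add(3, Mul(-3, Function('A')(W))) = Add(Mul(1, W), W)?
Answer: 9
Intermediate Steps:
Function('A')(W) = Add(1, Mul(Rational(-2, 3), W)) (Function('A')(W) = Add(1, Mul(Rational(-1, 3), Add(Mul(1, W), W))) = Add(1, Mul(Rational(-1, 3), Add(W, W))) = Add(1, Mul(Rational(-1, 3), Mul(2, W))) = Add(1, Mul(Rational(-2, 3), W)))
Pow(Function('A')(6), 2) = Pow(Add(1, Mul(Rational(-2, 3), 6)), 2) = Pow(Add(1, -4), 2) = Pow(-3, 2) = 9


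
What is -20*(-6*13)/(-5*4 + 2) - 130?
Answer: -650/3 ≈ -216.67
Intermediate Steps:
-20*(-6*13)/(-5*4 + 2) - 130 = -(-1560)/(-20 + 2) - 130 = -(-1560)/(-18) - 130 = -(-1560)*(-1)/18 - 130 = -20*13/3 - 130 = -260/3 - 130 = -650/3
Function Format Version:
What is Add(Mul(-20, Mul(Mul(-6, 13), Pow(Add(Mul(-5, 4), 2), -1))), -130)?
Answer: Rational(-650, 3) ≈ -216.67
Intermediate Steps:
Add(Mul(-20, Mul(Mul(-6, 13), Pow(Add(Mul(-5, 4), 2), -1))), -130) = Add(Mul(-20, Mul(-78, Pow(Add(-20, 2), -1))), -130) = Add(Mul(-20, Mul(-78, Pow(-18, -1))), -130) = Add(Mul(-20, Mul(-78, Rational(-1, 18))), -130) = Add(Mul(-20, Rational(13, 3)), -130) = Add(Rational(-260, 3), -130) = Rational(-650, 3)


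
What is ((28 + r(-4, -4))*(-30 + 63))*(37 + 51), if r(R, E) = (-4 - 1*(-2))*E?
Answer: 104544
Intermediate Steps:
r(R, E) = -2*E (r(R, E) = (-4 + 2)*E = -2*E)
((28 + r(-4, -4))*(-30 + 63))*(37 + 51) = ((28 - 2*(-4))*(-30 + 63))*(37 + 51) = ((28 + 8)*33)*88 = (36*33)*88 = 1188*88 = 104544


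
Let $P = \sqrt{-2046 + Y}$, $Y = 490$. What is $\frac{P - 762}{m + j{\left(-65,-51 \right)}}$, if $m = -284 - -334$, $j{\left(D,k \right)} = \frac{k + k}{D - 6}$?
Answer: $- \frac{27051}{1826} + \frac{71 i \sqrt{389}}{1826} \approx -14.814 + 0.76689 i$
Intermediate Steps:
$j{\left(D,k \right)} = \frac{2 k}{-6 + D}$
$P = 2 i \sqrt{389}$ ($P = \sqrt{-2046 + 490} = \sqrt{-1556} = 2 i \sqrt{389} \approx 39.446 i$)
$m = 50$ ($m = -284 + 334 = 50$)
$\frac{P - 762}{m + j{\left(-65,-51 \right)}} = \frac{2 i \sqrt{389} - 762}{50 + 2 \left(-51\right) \frac{1}{-6 - 65}} = \frac{-762 + 2 i \sqrt{389}}{50 + 2 \left(-51\right) \frac{1}{-71}} = \frac{-762 + 2 i \sqrt{389}}{50 + 2 \left(-51\right) \left(- \frac{1}{71}\right)} = \frac{-762 + 2 i \sqrt{389}}{50 + \frac{102}{71}} = \frac{-762 + 2 i \sqrt{389}}{\frac{3652}{71}} = \left(-762 + 2 i \sqrt{389}\right) \frac{71}{3652} = - \frac{27051}{1826} + \frac{71 i \sqrt{389}}{1826}$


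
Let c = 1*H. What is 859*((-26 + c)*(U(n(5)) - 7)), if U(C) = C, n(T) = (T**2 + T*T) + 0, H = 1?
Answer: -923425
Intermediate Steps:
n(T) = 2*T**2 (n(T) = (T**2 + T**2) + 0 = 2*T**2 + 0 = 2*T**2)
c = 1 (c = 1*1 = 1)
859*((-26 + c)*(U(n(5)) - 7)) = 859*((-26 + 1)*(2*5**2 - 7)) = 859*(-25*(2*25 - 7)) = 859*(-25*(50 - 7)) = 859*(-25*43) = 859*(-1075) = -923425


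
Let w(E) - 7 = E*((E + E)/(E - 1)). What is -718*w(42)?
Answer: -2739170/41 ≈ -66809.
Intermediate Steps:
w(E) = 7 + 2*E²/(-1 + E) (w(E) = 7 + E*((E + E)/(E - 1)) = 7 + E*((2*E)/(-1 + E)) = 7 + E*(2*E/(-1 + E)) = 7 + 2*E²/(-1 + E))
-718*w(42) = -718*(-7 + 2*42² + 7*42)/(-1 + 42) = -718*(-7 + 2*1764 + 294)/41 = -718*(-7 + 3528 + 294)/41 = -718*3815/41 = -2739170/41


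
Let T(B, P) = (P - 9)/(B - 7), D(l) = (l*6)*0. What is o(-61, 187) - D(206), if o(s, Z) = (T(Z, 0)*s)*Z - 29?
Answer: 10827/20 ≈ 541.35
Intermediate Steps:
D(l) = 0 (D(l) = (6*l)*0 = 0)
T(B, P) = (-9 + P)/(-7 + B)
o(s, Z) = -29 - 9*Z*s/(-7 + Z) (o(s, Z) = (((-9 + 0)/(-7 + Z))*s)*Z - 29 = ((-9/(-7 + Z))*s)*Z - 29 = (-9*s/(-7 + Z))*Z - 29 = -9*Z*s/(-7 + Z) - 29 = -29 - 9*Z*s/(-7 + Z))
o(-61, 187) - D(206) = (203 - 29*187 - 9*187*(-61))/(-7 + 187) - 1*0 = (203 - 5423 + 102663)/180 + 0 = (1/180)*97443 + 0 = 10827/20 + 0 = 10827/20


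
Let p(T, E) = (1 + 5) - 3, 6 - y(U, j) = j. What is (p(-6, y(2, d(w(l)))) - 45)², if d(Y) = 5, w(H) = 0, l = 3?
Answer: 1764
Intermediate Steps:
y(U, j) = 6 - j
p(T, E) = 3 (p(T, E) = 6 - 3 = 3)
(p(-6, y(2, d(w(l)))) - 45)² = (3 - 45)² = (-42)² = 1764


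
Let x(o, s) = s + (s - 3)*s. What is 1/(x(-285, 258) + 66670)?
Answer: 1/132718 ≈ 7.5348e-6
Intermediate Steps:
x(o, s) = s + s*(-3 + s) (x(o, s) = s + (-3 + s)*s = s + s*(-3 + s))
1/(x(-285, 258) + 66670) = 1/(258*(-2 + 258) + 66670) = 1/(258*256 + 66670) = 1/(66048 + 66670) = 1/132718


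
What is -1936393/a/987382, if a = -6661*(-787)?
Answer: -1936393/5176060832074 ≈ -3.7411e-7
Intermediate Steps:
a = 5242207
-1936393/a/987382 = -1936393/5242207/987382 = -1936393*1/5242207*(1/987382) = -1936393/5242207*1/987382 = -1936393/5176060832074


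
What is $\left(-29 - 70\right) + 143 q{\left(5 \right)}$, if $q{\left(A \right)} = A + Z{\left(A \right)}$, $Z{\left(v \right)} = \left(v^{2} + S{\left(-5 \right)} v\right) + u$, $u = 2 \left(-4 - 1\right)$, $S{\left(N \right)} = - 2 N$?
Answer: $9911$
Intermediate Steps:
$u = -10$ ($u = 2 \left(-5\right) = -10$)
$Z{\left(v \right)} = -10 + v^{2} + 10 v$ ($Z{\left(v \right)} = \left(v^{2} + \left(-2\right) \left(-5\right) v\right) - 10 = \left(v^{2} + 10 v\right) - 10 = -10 + v^{2} + 10 v$)
$q{\left(A \right)} = -10 + A^{2} + 11 A$ ($q{\left(A \right)} = A + \left(-10 + A^{2} + 10 A\right) = -10 + A^{2} + 11 A$)
$\left(-29 - 70\right) + 143 q{\left(5 \right)} = \left(-29 - 70\right) + 143 \left(-10 + 5^{2} + 11 \cdot 5\right) = \left(-29 - 70\right) + 143 \left(-10 + 25 + 55\right) = -99 + 143 \cdot 70 = -99 + 10010 = 9911$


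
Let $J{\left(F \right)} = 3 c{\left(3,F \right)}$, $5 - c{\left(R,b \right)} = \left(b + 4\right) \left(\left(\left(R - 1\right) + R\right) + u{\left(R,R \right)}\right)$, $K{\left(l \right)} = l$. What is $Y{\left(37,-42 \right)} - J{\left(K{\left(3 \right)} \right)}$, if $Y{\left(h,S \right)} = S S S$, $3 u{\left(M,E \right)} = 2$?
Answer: $-73984$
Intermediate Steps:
$u{\left(M,E \right)} = \frac{2}{3}$ ($u{\left(M,E \right)} = \frac{1}{3} \cdot 2 = \frac{2}{3}$)
$c{\left(R,b \right)} = 5 - \left(4 + b\right) \left(- \frac{1}{3} + 2 R\right)$ ($c{\left(R,b \right)} = 5 - \left(b + 4\right) \left(\left(\left(R - 1\right) + R\right) + \frac{2}{3}\right) = 5 - \left(4 + b\right) \left(\left(\left(-1 + R\right) + R\right) + \frac{2}{3}\right) = 5 - \left(4 + b\right) \left(\left(-1 + 2 R\right) + \frac{2}{3}\right) = 5 - \left(4 + b\right) \left(- \frac{1}{3} + 2 R\right)$)
$Y{\left(h,S \right)} = S^{3}$ ($Y{\left(h,S \right)} = S^{2} S = S^{3}$)
$J{\left(F \right)} = -53 - 17 F$ ($J{\left(F \right)} = 3 \left(\frac{19}{3} - 24 + \frac{F}{3} - 6 F\right) = 3 \left(- \frac{53}{3} - \frac{17 F}{3}\right) = -53 - 17 F$)
$Y{\left(37,-42 \right)} - J{\left(K{\left(3 \right)} \right)} = \left(-42\right)^{3} - \left(-53 - 51\right) = -74088 - \left(-53 - 51\right) = -74088 - -104 = -74088 + 104 = -73984$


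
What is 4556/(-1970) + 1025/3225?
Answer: -253477/127065 ≈ -1.9949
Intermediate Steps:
4556/(-1970) + 1025/3225 = 4556*(-1/1970) + 1025*(1/3225) = -2278/985 + 41/129 = -253477/127065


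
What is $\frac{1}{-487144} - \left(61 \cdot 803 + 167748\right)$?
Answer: $- \frac{105579206265}{487144} \approx -2.1673 \cdot 10^{5}$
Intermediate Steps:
$\frac{1}{-487144} - \left(61 \cdot 803 + 167748\right) = - \frac{1}{487144} - \left(48983 + 167748\right) = - \frac{1}{487144} - 216731 = - \frac{105579206265}{487144}$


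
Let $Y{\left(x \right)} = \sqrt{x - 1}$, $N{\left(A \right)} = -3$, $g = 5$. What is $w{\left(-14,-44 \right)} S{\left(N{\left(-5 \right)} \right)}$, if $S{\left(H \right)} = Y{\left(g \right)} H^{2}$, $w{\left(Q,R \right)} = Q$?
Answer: $-252$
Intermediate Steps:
$Y{\left(x \right)} = \sqrt{-1 + x}$
$S{\left(H \right)} = 2 H^{2}$ ($S{\left(H \right)} = \sqrt{-1 + 5} H^{2} = \sqrt{4} H^{2} = 2 H^{2}$)
$w{\left(-14,-44 \right)} S{\left(N{\left(-5 \right)} \right)} = - 14 \cdot 2 \left(-3\right)^{2} = - 14 \cdot 2 \cdot 9 = \left(-14\right) 18 = -252$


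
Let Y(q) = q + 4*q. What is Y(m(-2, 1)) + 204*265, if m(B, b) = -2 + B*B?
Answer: 54070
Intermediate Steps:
m(B, b) = -2 + B**2
Y(q) = 5*q
Y(m(-2, 1)) + 204*265 = 5*(-2 + (-2)**2) + 204*265 = 5*(-2 + 4) + 54060 = 5*2 + 54060 = 10 + 54060 = 54070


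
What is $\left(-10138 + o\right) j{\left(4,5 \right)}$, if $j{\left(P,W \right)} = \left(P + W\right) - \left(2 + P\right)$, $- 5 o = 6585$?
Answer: $-34365$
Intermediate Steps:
$o = -1317$ ($o = \left(- \frac{1}{5}\right) 6585 = -1317$)
$j{\left(P,W \right)} = -2 + W$
$\left(-10138 + o\right) j{\left(4,5 \right)} = \left(-10138 - 1317\right) \left(-2 + 5\right) = \left(-11455\right) 3 = -34365$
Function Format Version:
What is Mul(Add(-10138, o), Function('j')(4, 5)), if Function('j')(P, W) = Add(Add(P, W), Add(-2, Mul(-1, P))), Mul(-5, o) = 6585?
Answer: -34365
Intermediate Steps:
o = -1317 (o = Mul(Rational(-1, 5), 6585) = -1317)
Function('j')(P, W) = Add(-2, W)
Mul(Add(-10138, o), Function('j')(4, 5)) = Mul(Add(-10138, -1317), Add(-2, 5)) = Mul(-11455, 3) = -34365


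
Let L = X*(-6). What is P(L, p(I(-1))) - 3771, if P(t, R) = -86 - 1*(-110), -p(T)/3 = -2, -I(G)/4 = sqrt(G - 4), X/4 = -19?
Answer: -3747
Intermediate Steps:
X = -76 (X = 4*(-19) = -76)
I(G) = -4*sqrt(-4 + G) (I(G) = -4*sqrt(G - 4) = -4*sqrt(-4 + G))
p(T) = 6 (p(T) = -3*(-2) = 6)
L = 456 (L = -76*(-6) = 456)
P(t, R) = 24 (P(t, R) = -86 + 110 = 24)
P(L, p(I(-1))) - 3771 = 24 - 3771 = -3747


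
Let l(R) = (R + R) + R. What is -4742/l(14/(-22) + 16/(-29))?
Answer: 1512698/1137 ≈ 1330.4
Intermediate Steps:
l(R) = 3*R (l(R) = 2*R + R = 3*R)
-4742/l(14/(-22) + 16/(-29)) = -4742*1/(3*(14/(-22) + 16/(-29))) = -4742*1/(3*(14*(-1/22) + 16*(-1/29))) = -4742*1/(3*(-7/11 - 16/29)) = -4742/(3*(-379/319)) = -4742/(-1137/319) = -4742*(-319/1137) = 1512698/1137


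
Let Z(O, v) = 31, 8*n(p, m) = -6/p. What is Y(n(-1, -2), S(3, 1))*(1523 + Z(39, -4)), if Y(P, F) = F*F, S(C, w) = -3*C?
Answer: 125874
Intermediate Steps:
n(p, m) = -3/(4*p) (n(p, m) = (-6/p)/8 = -3/(4*p))
Y(P, F) = F²
Y(n(-1, -2), S(3, 1))*(1523 + Z(39, -4)) = (-3*3)²*(1523 + 31) = (-9)²*1554 = 81*1554 = 125874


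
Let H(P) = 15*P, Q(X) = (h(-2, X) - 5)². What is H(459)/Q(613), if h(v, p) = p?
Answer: 6885/369664 ≈ 0.018625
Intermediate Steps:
Q(X) = (-5 + X)² (Q(X) = (X - 5)² = (-5 + X)²)
H(459)/Q(613) = (15*459)/((-5 + 613)²) = 6885/(608²) = 6885/369664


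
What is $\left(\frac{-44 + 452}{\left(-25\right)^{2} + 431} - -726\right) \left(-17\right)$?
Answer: $- \frac{543337}{44} \approx -12349.0$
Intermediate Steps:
$\left(\frac{-44 + 452}{\left(-25\right)^{2} + 431} - -726\right) \left(-17\right) = \left(\frac{408}{625 + 431} + 726\right) \left(-17\right) = \left(\frac{408}{1056} + 726\right) \left(-17\right) = \left(408 \cdot \frac{1}{1056} + 726\right) \left(-17\right) = \left(\frac{17}{44} + 726\right) \left(-17\right) = \frac{31961}{44} \left(-17\right) = - \frac{543337}{44}$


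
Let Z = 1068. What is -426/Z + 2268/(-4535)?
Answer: -725689/807230 ≈ -0.89899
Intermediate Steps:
-426/Z + 2268/(-4535) = -426/1068 + 2268/(-4535) = -426*1/1068 + 2268*(-1/4535) = -71/178 - 2268/4535 = -725689/807230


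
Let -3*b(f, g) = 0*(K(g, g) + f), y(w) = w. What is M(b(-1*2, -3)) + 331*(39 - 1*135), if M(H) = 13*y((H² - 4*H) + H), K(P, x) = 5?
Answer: -31776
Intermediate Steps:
b(f, g) = 0 (b(f, g) = -0*(5 + f) = -⅓*0 = 0)
M(H) = -39*H + 13*H² (M(H) = 13*((H² - 4*H) + H) = 13*(H² - 3*H) = -39*H + 13*H²)
M(b(-1*2, -3)) + 331*(39 - 1*135) = 13*0*(-3 + 0) + 331*(39 - 1*135) = 13*0*(-3) + 331*(39 - 135) = 0 + 331*(-96) = 0 - 31776 = -31776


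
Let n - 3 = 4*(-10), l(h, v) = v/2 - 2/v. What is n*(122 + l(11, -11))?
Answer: -94979/22 ≈ -4317.2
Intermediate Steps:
l(h, v) = v/2 - 2/v (l(h, v) = v*(1/2) - 2/v = v/2 - 2/v)
n = -37 (n = 3 + 4*(-10) = 3 - 40 = -37)
n*(122 + l(11, -11)) = -37*(122 + ((1/2)*(-11) - 2/(-11))) = -37*(122 + (-11/2 - 2*(-1/11))) = -37*(122 + (-11/2 + 2/11)) = -37*(122 - 117/22) = -37*2567/22 = -94979/22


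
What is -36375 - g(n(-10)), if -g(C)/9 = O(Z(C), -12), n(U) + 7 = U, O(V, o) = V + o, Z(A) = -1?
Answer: -36492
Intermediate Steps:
n(U) = -7 + U
g(C) = 117 (g(C) = -9*(-1 - 12) = -9*(-13) = 117)
-36375 - g(n(-10)) = -36375 - 1*117 = -36375 - 117 = -36492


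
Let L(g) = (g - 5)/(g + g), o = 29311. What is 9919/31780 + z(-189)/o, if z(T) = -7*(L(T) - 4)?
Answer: 1124401409/3592942380 ≈ 0.31295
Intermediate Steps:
L(g) = (-5 + g)/(2*g) (L(g) = (-5 + g)/((2*g)) = (-5 + g)*(1/(2*g)) = (-5 + g)/(2*g))
z(T) = 28 - 7*(-5 + T)/(2*T) (z(T) = -7*((-5 + T)/(2*T) - 4) = -7*(-4 + (-5 + T)/(2*T)) = 28 - 7*(-5 + T)/(2*T))
9919/31780 + z(-189)/o = 9919/31780 + ((7/2)*(5 + 7*(-189))/(-189))/29311 = 9919*(1/31780) + ((7/2)*(-1/189)*(5 - 1323))*(1/29311) = 1417/4540 + ((7/2)*(-1/189)*(-1318))*(1/29311) = 1417/4540 + (659/27)*(1/29311) = 1417/4540 + 659/791397 = 1124401409/3592942380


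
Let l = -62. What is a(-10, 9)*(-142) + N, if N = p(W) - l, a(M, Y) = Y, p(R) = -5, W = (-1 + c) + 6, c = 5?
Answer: -1221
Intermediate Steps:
W = 10 (W = (-1 + 5) + 6 = 4 + 6 = 10)
N = 57 (N = -5 - 1*(-62) = -5 + 62 = 57)
a(-10, 9)*(-142) + N = 9*(-142) + 57 = -1278 + 57 = -1221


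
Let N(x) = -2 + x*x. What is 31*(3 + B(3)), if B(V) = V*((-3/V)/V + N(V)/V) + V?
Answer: 372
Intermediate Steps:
N(x) = -2 + x**2
B(V) = V + V*(-3/V**2 + (-2 + V**2)/V) (B(V) = V*((-3/V)/V + (-2 + V**2)/V) + V = V*(-3/V**2 + (-2 + V**2)/V) + V = V + V*(-3/V**2 + (-2 + V**2)/V))
31*(3 + B(3)) = 31*(3 + (-2 + 3 + 3**2 - 3/3)) = 31*(3 + (-2 + 3 + 9 - 3*1/3)) = 31*(3 + (-2 + 3 + 9 - 1)) = 31*(3 + 9) = 31*12 = 372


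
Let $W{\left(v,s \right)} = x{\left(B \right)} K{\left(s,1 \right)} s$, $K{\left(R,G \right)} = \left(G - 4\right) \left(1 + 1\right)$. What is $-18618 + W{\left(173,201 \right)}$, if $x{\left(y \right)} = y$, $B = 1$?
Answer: $-19824$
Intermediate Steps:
$K{\left(R,G \right)} = -8 + 2 G$ ($K{\left(R,G \right)} = \left(-4 + G\right) 2 = -8 + 2 G$)
$W{\left(v,s \right)} = - 6 s$ ($W{\left(v,s \right)} = 1 \left(-8 + 2 \cdot 1\right) s = 1 \left(-8 + 2\right) s = 1 \left(-6\right) s = - 6 s$)
$-18618 + W{\left(173,201 \right)} = -18618 - 1206 = -19824$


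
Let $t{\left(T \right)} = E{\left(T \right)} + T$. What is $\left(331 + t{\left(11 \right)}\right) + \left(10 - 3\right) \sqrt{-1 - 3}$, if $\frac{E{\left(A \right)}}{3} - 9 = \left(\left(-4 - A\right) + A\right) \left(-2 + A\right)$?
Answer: $261 + 14 i \approx 261.0 + 14.0 i$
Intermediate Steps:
$E{\left(A \right)} = 51 - 12 A$ ($E{\left(A \right)} = 27 + 3 \left(\left(-4 - A\right) + A\right) \left(-2 + A\right) = 27 + 3 \left(- 4 \left(-2 + A\right)\right) = 27 + 3 \left(8 - 4 A\right) = 27 - \left(-24 + 12 A\right) = 51 - 12 A$)
$t{\left(T \right)} = 51 - 11 T$ ($t{\left(T \right)} = \left(51 - 12 T\right) + T = 51 - 11 T$)
$\left(331 + t{\left(11 \right)}\right) + \left(10 - 3\right) \sqrt{-1 - 3} = \left(331 + \left(51 - 121\right)\right) + \left(10 - 3\right) \sqrt{-1 - 3} = \left(331 + \left(51 - 121\right)\right) + 7 \sqrt{-4} = \left(331 - 70\right) + 7 \cdot 2 i = 261 + 14 i$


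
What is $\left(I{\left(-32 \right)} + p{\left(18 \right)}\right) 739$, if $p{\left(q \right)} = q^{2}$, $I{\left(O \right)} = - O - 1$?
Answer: $262345$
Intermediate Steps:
$I{\left(O \right)} = -1 - O$
$\left(I{\left(-32 \right)} + p{\left(18 \right)}\right) 739 = \left(\left(-1 - -32\right) + 18^{2}\right) 739 = \left(\left(-1 + 32\right) + 324\right) 739 = \left(31 + 324\right) 739 = 355 \cdot 739 = 262345$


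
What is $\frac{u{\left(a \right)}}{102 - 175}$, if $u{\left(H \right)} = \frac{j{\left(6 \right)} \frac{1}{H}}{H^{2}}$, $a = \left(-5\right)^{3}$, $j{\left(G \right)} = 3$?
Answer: $\frac{3}{142578125} \approx 2.1041 \cdot 10^{-8}$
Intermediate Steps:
$a = -125$
$u{\left(H \right)} = \frac{3}{H^{3}}$ ($u{\left(H \right)} = \frac{3 \frac{1}{H}}{H^{2}} = \frac{3}{H^{3}}$)
$\frac{u{\left(a \right)}}{102 - 175} = \frac{3 \frac{1}{-1953125}}{102 - 175} = \frac{3 \left(- \frac{1}{1953125}\right)}{-73} = \left(- \frac{3}{1953125}\right) \left(- \frac{1}{73}\right) = \frac{3}{142578125}$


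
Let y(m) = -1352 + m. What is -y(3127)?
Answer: -1775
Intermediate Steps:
-y(3127) = -(-1352 + 3127) = -1*1775 = -1775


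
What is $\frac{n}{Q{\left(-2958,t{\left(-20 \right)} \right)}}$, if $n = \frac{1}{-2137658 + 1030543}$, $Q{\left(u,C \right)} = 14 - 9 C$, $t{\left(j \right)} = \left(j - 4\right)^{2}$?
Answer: $\frac{1}{5723784550} \approx 1.7471 \cdot 10^{-10}$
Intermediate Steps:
$t{\left(j \right)} = \left(-4 + j\right)^{2}$
$n = - \frac{1}{1107115}$ ($n = \frac{1}{-1107115} = - \frac{1}{1107115} \approx -9.0325 \cdot 10^{-7}$)
$\frac{n}{Q{\left(-2958,t{\left(-20 \right)} \right)}} = - \frac{1}{1107115 \left(14 - 9 \left(-4 - 20\right)^{2}\right)} = - \frac{1}{1107115 \left(14 - 9 \left(-24\right)^{2}\right)} = - \frac{1}{1107115 \left(14 - 5184\right)} = - \frac{1}{1107115 \left(-5170\right)} = \left(- \frac{1}{1107115}\right) \left(- \frac{1}{5170}\right) = \frac{1}{5723784550}$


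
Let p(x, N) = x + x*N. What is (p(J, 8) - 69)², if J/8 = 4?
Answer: 47961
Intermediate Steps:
J = 32 (J = 8*4 = 32)
p(x, N) = x + N*x
(p(J, 8) - 69)² = (32*(1 + 8) - 69)² = (32*9 - 69)² = (288 - 69)² = 219² = 47961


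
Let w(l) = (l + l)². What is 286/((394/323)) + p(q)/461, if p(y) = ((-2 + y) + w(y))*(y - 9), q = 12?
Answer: 21639455/90817 ≈ 238.28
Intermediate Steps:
w(l) = 4*l² (w(l) = (2*l)² = 4*l²)
p(y) = (-9 + y)*(-2 + y + 4*y²) (p(y) = ((-2 + y) + 4*y²)*(y - 9) = (-2 + y + 4*y²)*(-9 + y) = (-9 + y)*(-2 + y + 4*y²))
286/((394/323)) + p(q)/461 = 286/((394/323)) + (18 - 35*12² - 11*12 + 4*12³)/461 = 286/((394*(1/323))) + (18 - 35*144 - 132 + 4*1728)*(1/461) = 286/(394/323) + (18 - 5040 - 132 + 6912)*(1/461) = 286*(323/394) + 1758*(1/461) = 46189/197 + 1758/461 = 21639455/90817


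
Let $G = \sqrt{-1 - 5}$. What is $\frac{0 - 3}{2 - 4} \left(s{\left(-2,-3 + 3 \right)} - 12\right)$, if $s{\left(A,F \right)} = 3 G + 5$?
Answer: $- \frac{21}{2} + \frac{9 i \sqrt{6}}{2} \approx -10.5 + 11.023 i$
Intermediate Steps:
$G = i \sqrt{6}$ ($G = \sqrt{-6} = i \sqrt{6} \approx 2.4495 i$)
$s{\left(A,F \right)} = 5 + 3 i \sqrt{6}$ ($s{\left(A,F \right)} = 3 i \sqrt{6} + 5 = 5 + 3 i \sqrt{6}$)
$\frac{0 - 3}{2 - 4} \left(s{\left(-2,-3 + 3 \right)} - 12\right) = \frac{0 - 3}{2 - 4} \left(\left(5 + 3 i \sqrt{6}\right) - 12\right) = - \frac{3}{-2} \left(-7 + 3 i \sqrt{6}\right) = \left(-3\right) \left(- \frac{1}{2}\right) \left(-7 + 3 i \sqrt{6}\right) = \frac{3 \left(-7 + 3 i \sqrt{6}\right)}{2} = - \frac{21}{2} + \frac{9 i \sqrt{6}}{2}$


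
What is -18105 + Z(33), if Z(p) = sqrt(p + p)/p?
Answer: -18105 + sqrt(66)/33 ≈ -18105.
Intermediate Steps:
Z(p) = sqrt(2)/sqrt(p) (Z(p) = sqrt(2*p)/p = (sqrt(2)*sqrt(p))/p = sqrt(2)/sqrt(p))
-18105 + Z(33) = -18105 + sqrt(2)/sqrt(33) = -18105 + sqrt(2)*(sqrt(33)/33) = -18105 + sqrt(66)/33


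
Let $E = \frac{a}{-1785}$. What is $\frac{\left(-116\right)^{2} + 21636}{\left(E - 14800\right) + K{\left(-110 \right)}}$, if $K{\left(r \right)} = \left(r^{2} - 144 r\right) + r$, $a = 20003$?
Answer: $\frac{62639220}{23238547} \approx 2.6955$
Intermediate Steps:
$K{\left(r \right)} = r^{2} - 143 r$
$E = - \frac{20003}{1785}$ ($E = \frac{20003}{-1785} = 20003 \left(- \frac{1}{1785}\right) = - \frac{20003}{1785} \approx -11.206$)
$\frac{\left(-116\right)^{2} + 21636}{\left(E - 14800\right) + K{\left(-110 \right)}} = \frac{\left(-116\right)^{2} + 21636}{\left(- \frac{20003}{1785} - 14800\right) - 110 \left(-143 - 110\right)} = \frac{13456 + 21636}{\left(- \frac{20003}{1785} - 14800\right) - -27830} = \frac{35092}{- \frac{26438003}{1785} + 27830} = \frac{35092}{\frac{23238547}{1785}} = 35092 \cdot \frac{1785}{23238547} = \frac{62639220}{23238547}$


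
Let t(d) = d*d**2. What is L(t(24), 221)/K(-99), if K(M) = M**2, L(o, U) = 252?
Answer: 28/1089 ≈ 0.025712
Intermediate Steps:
t(d) = d**3
L(t(24), 221)/K(-99) = 252/((-99)**2) = 252/9801 = 252*(1/9801) = 28/1089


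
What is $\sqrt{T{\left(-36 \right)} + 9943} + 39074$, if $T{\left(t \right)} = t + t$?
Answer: $39074 + \sqrt{9871} \approx 39173.0$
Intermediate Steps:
$T{\left(t \right)} = 2 t$
$\sqrt{T{\left(-36 \right)} + 9943} + 39074 = \sqrt{2 \left(-36\right) + 9943} + 39074 = \sqrt{-72 + 9943} + 39074 = \sqrt{9871} + 39074 = 39074 + \sqrt{9871}$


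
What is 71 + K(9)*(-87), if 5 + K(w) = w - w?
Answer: 506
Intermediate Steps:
K(w) = -5 (K(w) = -5 + (w - w) = -5 + 0 = -5)
71 + K(9)*(-87) = 71 - 5*(-87) = 71 + 435 = 506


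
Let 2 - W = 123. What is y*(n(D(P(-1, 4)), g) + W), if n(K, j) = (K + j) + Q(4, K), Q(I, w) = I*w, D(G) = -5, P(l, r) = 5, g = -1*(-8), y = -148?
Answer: 20424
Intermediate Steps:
g = 8
W = -121 (W = 2 - 1*123 = 2 - 123 = -121)
n(K, j) = j + 5*K (n(K, j) = (K + j) + 4*K = j + 5*K)
y*(n(D(P(-1, 4)), g) + W) = -148*((8 + 5*(-5)) - 121) = -148*((8 - 25) - 121) = -148*(-17 - 121) = -148*(-138) = 20424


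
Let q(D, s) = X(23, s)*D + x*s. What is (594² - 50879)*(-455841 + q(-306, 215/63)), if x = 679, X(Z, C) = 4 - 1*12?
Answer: -1225849397674/9 ≈ -1.3621e+11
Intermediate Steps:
X(Z, C) = -8 (X(Z, C) = 4 - 12 = -8)
q(D, s) = -8*D + 679*s
(594² - 50879)*(-455841 + q(-306, 215/63)) = (594² - 50879)*(-455841 + (-8*(-306) + 679*(215/63))) = (352836 - 50879)*(-455841 + (2448 + 679*(215*(1/63)))) = 301957*(-455841 + (2448 + 679*(215/63))) = 301957*(-455841 + (2448 + 20855/9)) = 301957*(-455841 + 42887/9) = 301957*(-4059682/9) = -1225849397674/9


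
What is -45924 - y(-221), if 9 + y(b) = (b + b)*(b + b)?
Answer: -241279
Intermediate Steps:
y(b) = -9 + 4*b² (y(b) = -9 + (b + b)*(b + b) = -9 + (2*b)*(2*b) = -9 + 4*b²)
-45924 - y(-221) = -45924 - (-9 + 4*(-221)²) = -45924 - (-9 + 4*48841) = -45924 - (-9 + 195364) = -45924 - 1*195355 = -45924 - 195355 = -241279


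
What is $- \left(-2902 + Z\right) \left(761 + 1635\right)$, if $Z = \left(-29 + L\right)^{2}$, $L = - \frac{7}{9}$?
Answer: $\frac{391118248}{81} \approx 4.8286 \cdot 10^{6}$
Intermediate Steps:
$L = - \frac{7}{9}$ ($L = \left(-7\right) \frac{1}{9} = - \frac{7}{9} \approx -0.77778$)
$Z = \frac{71824}{81}$ ($Z = \left(-29 - \frac{7}{9}\right)^{2} = \left(- \frac{268}{9}\right)^{2} = \frac{71824}{81} \approx 886.72$)
$- \left(-2902 + Z\right) \left(761 + 1635\right) = - \left(-2902 + \frac{71824}{81}\right) \left(761 + 1635\right) = - \frac{\left(-163238\right) 2396}{81} = \left(-1\right) \left(- \frac{391118248}{81}\right) = \frac{391118248}{81}$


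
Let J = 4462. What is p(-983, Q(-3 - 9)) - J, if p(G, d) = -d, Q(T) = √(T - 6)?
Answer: -4462 - 3*I*√2 ≈ -4462.0 - 4.2426*I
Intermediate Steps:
Q(T) = √(-6 + T)
p(-983, Q(-3 - 9)) - J = -√(-6 + (-3 - 9)) - 1*4462 = -√(-6 - 12) - 4462 = -√(-18) - 4462 = -3*I*√2 - 4462 = -4462 - 3*I*√2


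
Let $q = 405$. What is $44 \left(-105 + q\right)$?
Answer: $13200$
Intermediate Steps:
$44 \left(-105 + q\right) = 44 \left(-105 + 405\right) = 44 \cdot 300 = 13200$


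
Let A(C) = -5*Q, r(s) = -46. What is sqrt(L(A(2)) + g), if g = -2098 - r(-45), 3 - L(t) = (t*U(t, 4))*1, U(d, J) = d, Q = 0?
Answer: I*sqrt(2049) ≈ 45.266*I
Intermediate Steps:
A(C) = 0 (A(C) = -5*0 = 0)
L(t) = 3 - t**2 (L(t) = 3 - t*t = 3 - t**2)
g = -2052 (g = -2098 - 1*(-46) = -2098 + 46 = -2052)
sqrt(L(A(2)) + g) = sqrt((3 - 1*0**2) - 2052) = sqrt((3 - 1*0) - 2052) = sqrt((3 + 0) - 2052) = sqrt(3 - 2052) = sqrt(-2049) = I*sqrt(2049)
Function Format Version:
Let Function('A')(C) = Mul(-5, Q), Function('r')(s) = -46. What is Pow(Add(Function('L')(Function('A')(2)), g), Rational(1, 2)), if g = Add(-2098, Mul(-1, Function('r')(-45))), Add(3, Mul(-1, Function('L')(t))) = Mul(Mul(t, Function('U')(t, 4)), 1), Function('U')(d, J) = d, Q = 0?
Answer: Mul(I, Pow(2049, Rational(1, 2))) ≈ Mul(45.266, I)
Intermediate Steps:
Function('A')(C) = 0 (Function('A')(C) = Mul(-5, 0) = 0)
Function('L')(t) = Add(3, Mul(-1, Pow(t, 2))) (Function('L')(t) = Add(3, Mul(-1, Mul(Mul(t, t), 1))) = Add(3, Mul(-1, Mul(Pow(t, 2), 1))) = Add(3, Mul(-1, Pow(t, 2))))
g = -2052 (g = Add(-2098, Mul(-1, -46)) = Add(-2098, 46) = -2052)
Pow(Add(Function('L')(Function('A')(2)), g), Rational(1, 2)) = Pow(Add(Add(3, Mul(-1, Pow(0, 2))), -2052), Rational(1, 2)) = Pow(Add(Add(3, Mul(-1, 0)), -2052), Rational(1, 2)) = Pow(Add(Add(3, 0), -2052), Rational(1, 2)) = Pow(Add(3, -2052), Rational(1, 2)) = Pow(-2049, Rational(1, 2)) = Mul(I, Pow(2049, Rational(1, 2)))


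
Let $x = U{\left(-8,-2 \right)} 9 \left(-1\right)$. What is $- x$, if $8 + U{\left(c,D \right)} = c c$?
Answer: $504$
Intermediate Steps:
$U{\left(c,D \right)} = -8 + c^{2}$ ($U{\left(c,D \right)} = -8 + c c = -8 + c^{2}$)
$x = -504$ ($x = \left(-8 + \left(-8\right)^{2}\right) 9 \left(-1\right) = \left(-8 + 64\right) \left(-9\right) = 56 \left(-9\right) = -504$)
$- x = \left(-1\right) \left(-504\right) = 504$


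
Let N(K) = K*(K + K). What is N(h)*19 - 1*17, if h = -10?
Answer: 3783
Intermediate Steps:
N(K) = 2*K² (N(K) = K*(2*K) = 2*K²)
N(h)*19 - 1*17 = (2*(-10)²)*19 - 1*17 = (2*100)*19 - 17 = 200*19 - 17 = 3800 - 17 = 3783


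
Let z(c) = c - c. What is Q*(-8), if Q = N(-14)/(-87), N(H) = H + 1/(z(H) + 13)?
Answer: -1448/1131 ≈ -1.2803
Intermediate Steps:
z(c) = 0
N(H) = 1/13 + H (N(H) = H + 1/(0 + 13) = H + 1/13 = 1/13 + H)
Q = 181/1131 (Q = (1/13 - 14)/(-87) = -181/13*(-1/87) = 181/1131 ≈ 0.16004)
Q*(-8) = (181/1131)*(-8) = -1448/1131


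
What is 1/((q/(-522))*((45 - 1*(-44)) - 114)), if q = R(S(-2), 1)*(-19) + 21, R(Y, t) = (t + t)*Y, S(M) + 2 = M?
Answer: 522/4325 ≈ 0.12069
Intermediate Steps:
S(M) = -2 + M
R(Y, t) = 2*Y*t (R(Y, t) = (2*t)*Y = 2*Y*t)
q = 173 (q = (2*(-2 - 2)*1)*(-19) + 21 = (2*(-4)*1)*(-19) + 21 = -8*(-19) + 21 = 152 + 21 = 173)
1/((q/(-522))*((45 - 1*(-44)) - 114)) = 1/((173/(-522))*((45 - 1*(-44)) - 114)) = 1/((173*(-1/522))*((45 + 44) - 114)) = 1/(-173*(89 - 114)/522) = 1/(-173/522*(-25)) = 1/(4325/522) = 522/4325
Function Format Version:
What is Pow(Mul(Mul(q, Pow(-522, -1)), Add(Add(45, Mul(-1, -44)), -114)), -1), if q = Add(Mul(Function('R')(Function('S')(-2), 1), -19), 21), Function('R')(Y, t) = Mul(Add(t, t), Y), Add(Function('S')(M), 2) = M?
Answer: Rational(522, 4325) ≈ 0.12069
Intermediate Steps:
Function('S')(M) = Add(-2, M)
Function('R')(Y, t) = Mul(2, Y, t) (Function('R')(Y, t) = Mul(Mul(2, t), Y) = Mul(2, Y, t))
q = 173 (q = Add(Mul(Mul(2, Add(-2, -2), 1), -19), 21) = Add(Mul(Mul(2, -4, 1), -19), 21) = Add(Mul(-8, -19), 21) = Add(152, 21) = 173)
Pow(Mul(Mul(q, Pow(-522, -1)), Add(Add(45, Mul(-1, -44)), -114)), -1) = Pow(Mul(Mul(173, Pow(-522, -1)), Add(Add(45, Mul(-1, -44)), -114)), -1) = Pow(Mul(Mul(173, Rational(-1, 522)), Add(Add(45, 44), -114)), -1) = Pow(Mul(Rational(-173, 522), Add(89, -114)), -1) = Pow(Mul(Rational(-173, 522), -25), -1) = Pow(Rational(4325, 522), -1) = Rational(522, 4325)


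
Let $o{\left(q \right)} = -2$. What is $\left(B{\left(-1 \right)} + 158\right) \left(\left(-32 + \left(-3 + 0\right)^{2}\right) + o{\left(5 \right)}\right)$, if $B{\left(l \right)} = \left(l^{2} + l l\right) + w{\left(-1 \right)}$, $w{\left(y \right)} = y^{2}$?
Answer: $-4025$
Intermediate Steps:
$B{\left(l \right)} = 1 + 2 l^{2}$ ($B{\left(l \right)} = \left(l^{2} + l l\right) + \left(-1\right)^{2} = \left(l^{2} + l^{2}\right) + 1 = 2 l^{2} + 1 = 1 + 2 l^{2}$)
$\left(B{\left(-1 \right)} + 158\right) \left(\left(-32 + \left(-3 + 0\right)^{2}\right) + o{\left(5 \right)}\right) = \left(\left(1 + 2 \left(-1\right)^{2}\right) + 158\right) \left(\left(-32 + \left(-3 + 0\right)^{2}\right) - 2\right) = \left(\left(1 + 2 \cdot 1\right) + 158\right) \left(\left(-32 + \left(-3\right)^{2}\right) - 2\right) = \left(\left(1 + 2\right) + 158\right) \left(\left(-32 + 9\right) - 2\right) = \left(3 + 158\right) \left(-23 - 2\right) = 161 \left(-25\right) = -4025$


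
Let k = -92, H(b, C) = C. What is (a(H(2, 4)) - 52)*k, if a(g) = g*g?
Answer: 3312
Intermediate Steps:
a(g) = g²
(a(H(2, 4)) - 52)*k = (4² - 52)*(-92) = (16 - 52)*(-92) = -36*(-92) = 3312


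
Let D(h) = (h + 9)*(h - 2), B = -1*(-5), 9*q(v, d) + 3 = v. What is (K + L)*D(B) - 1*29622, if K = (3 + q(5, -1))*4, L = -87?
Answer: -98204/3 ≈ -32735.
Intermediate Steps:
q(v, d) = -⅓ + v/9
K = 116/9 (K = (3 + (-⅓ + (⅑)*5))*4 = (3 + (-⅓ + 5/9))*4 = (3 + 2/9)*4 = (29/9)*4 = 116/9 ≈ 12.889)
B = 5
D(h) = (-2 + h)*(9 + h) (D(h) = (9 + h)*(-2 + h) = (-2 + h)*(9 + h))
(K + L)*D(B) - 1*29622 = (116/9 - 87)*(-18 + 5² + 7*5) - 1*29622 = -667*(-18 + 25 + 35)/9 - 29622 = -667/9*42 - 29622 = -9338/3 - 29622 = -98204/3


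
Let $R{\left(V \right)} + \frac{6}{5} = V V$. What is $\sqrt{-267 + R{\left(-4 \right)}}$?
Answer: $\frac{i \sqrt{6305}}{5} \approx 15.881 i$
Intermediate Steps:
$R{\left(V \right)} = - \frac{6}{5} + V^{2}$ ($R{\left(V \right)} = - \frac{6}{5} + V V = - \frac{6}{5} + V^{2}$)
$\sqrt{-267 + R{\left(-4 \right)}} = \sqrt{-267 - \left(\frac{6}{5} - \left(-4\right)^{2}\right)} = \sqrt{-267 + \left(- \frac{6}{5} + 16\right)} = \sqrt{-267 + \frac{74}{5}} = \sqrt{- \frac{1261}{5}} = \frac{i \sqrt{6305}}{5}$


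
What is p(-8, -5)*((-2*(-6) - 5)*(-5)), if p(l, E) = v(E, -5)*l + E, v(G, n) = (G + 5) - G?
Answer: 1575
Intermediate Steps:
v(G, n) = 5 (v(G, n) = (5 + G) - G = 5)
p(l, E) = E + 5*l (p(l, E) = 5*l + E = E + 5*l)
p(-8, -5)*((-2*(-6) - 5)*(-5)) = (-5 + 5*(-8))*((-2*(-6) - 5)*(-5)) = (-5 - 40)*((12 - 5)*(-5)) = -315*(-5) = -45*(-35) = 1575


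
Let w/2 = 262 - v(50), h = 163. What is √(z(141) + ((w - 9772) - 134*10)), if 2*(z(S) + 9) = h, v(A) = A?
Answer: 3*I*√4718/2 ≈ 103.03*I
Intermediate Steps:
z(S) = 145/2 (z(S) = -9 + (½)*163 = -9 + 163/2 = 145/2)
w = 424 (w = 2*(262 - 1*50) = 2*(262 - 50) = 2*212 = 424)
√(z(141) + ((w - 9772) - 134*10)) = √(145/2 + ((424 - 9772) - 134*10)) = √(145/2 + (-9348 - 1340)) = √(145/2 - 10688) = √(-21231/2) = 3*I*√4718/2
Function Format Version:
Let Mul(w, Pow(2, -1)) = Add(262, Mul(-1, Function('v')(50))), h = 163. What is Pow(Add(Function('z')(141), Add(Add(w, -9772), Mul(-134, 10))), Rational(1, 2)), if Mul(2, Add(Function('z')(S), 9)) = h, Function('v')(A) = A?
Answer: Mul(Rational(3, 2), I, Pow(4718, Rational(1, 2))) ≈ Mul(103.03, I)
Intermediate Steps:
Function('z')(S) = Rational(145, 2) (Function('z')(S) = Add(-9, Mul(Rational(1, 2), 163)) = Add(-9, Rational(163, 2)) = Rational(145, 2))
w = 424 (w = Mul(2, Add(262, Mul(-1, 50))) = Mul(2, Add(262, -50)) = Mul(2, 212) = 424)
Pow(Add(Function('z')(141), Add(Add(w, -9772), Mul(-134, 10))), Rational(1, 2)) = Pow(Add(Rational(145, 2), Add(Add(424, -9772), Mul(-134, 10))), Rational(1, 2)) = Pow(Add(Rational(145, 2), Add(-9348, -1340)), Rational(1, 2)) = Pow(Add(Rational(145, 2), -10688), Rational(1, 2)) = Pow(Rational(-21231, 2), Rational(1, 2)) = Mul(Rational(3, 2), I, Pow(4718, Rational(1, 2)))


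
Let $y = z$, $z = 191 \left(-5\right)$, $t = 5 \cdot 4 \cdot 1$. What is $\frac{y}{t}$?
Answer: $- \frac{191}{4} \approx -47.75$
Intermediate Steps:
$t = 20$ ($t = 20 \cdot 1 = 20$)
$z = -955$
$y = -955$
$\frac{y}{t} = - \frac{955}{20} = \left(-955\right) \frac{1}{20} = - \frac{191}{4}$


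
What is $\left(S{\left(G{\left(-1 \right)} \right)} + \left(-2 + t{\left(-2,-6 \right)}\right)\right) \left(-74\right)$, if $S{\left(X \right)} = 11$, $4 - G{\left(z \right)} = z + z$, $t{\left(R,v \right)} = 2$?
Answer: $-814$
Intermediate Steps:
$G{\left(z \right)} = 4 - 2 z$ ($G{\left(z \right)} = 4 - \left(z + z\right) = 4 - 2 z$)
$\left(S{\left(G{\left(-1 \right)} \right)} + \left(-2 + t{\left(-2,-6 \right)}\right)\right) \left(-74\right) = \left(11 + \left(-2 + 2\right)\right) \left(-74\right) = \left(11 + 0\right) \left(-74\right) = 11 \left(-74\right) = -814$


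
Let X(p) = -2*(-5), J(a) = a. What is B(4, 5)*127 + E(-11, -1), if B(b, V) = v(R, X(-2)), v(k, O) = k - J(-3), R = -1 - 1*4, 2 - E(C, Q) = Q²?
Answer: -253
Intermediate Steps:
E(C, Q) = 2 - Q²
R = -5 (R = -1 - 4 = -5)
X(p) = 10
v(k, O) = 3 + k (v(k, O) = k - 1*(-3) = k + 3 = 3 + k)
B(b, V) = -2 (B(b, V) = 3 - 5 = -2)
B(4, 5)*127 + E(-11, -1) = -2*127 + (2 - 1*(-1)²) = -254 + (2 - 1*1) = -254 + (2 - 1) = -254 + 1 = -253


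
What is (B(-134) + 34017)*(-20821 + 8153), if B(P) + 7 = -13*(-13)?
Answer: -432979572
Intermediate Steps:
B(P) = 162 (B(P) = -7 - 13*(-13) = -7 + 169 = 162)
(B(-134) + 34017)*(-20821 + 8153) = (162 + 34017)*(-20821 + 8153) = 34179*(-12668) = -432979572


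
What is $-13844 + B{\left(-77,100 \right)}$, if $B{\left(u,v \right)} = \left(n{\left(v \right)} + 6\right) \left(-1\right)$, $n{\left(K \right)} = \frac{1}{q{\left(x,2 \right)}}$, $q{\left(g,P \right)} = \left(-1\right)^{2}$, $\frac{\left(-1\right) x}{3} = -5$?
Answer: $-13851$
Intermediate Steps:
$x = 15$ ($x = \left(-3\right) \left(-5\right) = 15$)
$q{\left(g,P \right)} = 1$
$n{\left(K \right)} = 1$ ($n{\left(K \right)} = 1^{-1} = 1$)
$B{\left(u,v \right)} = -7$ ($B{\left(u,v \right)} = \left(1 + 6\right) \left(-1\right) = 7 \left(-1\right) = -7$)
$-13844 + B{\left(-77,100 \right)} = -13844 - 7 = -13851$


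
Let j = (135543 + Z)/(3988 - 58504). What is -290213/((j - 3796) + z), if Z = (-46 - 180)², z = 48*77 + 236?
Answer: -15821251908/7227557 ≈ -2189.0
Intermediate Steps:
z = 3932 (z = 3696 + 236 = 3932)
Z = 51076 (Z = (-226)² = 51076)
j = -186619/54516 (j = (135543 + 51076)/(3988 - 58504) = 186619/(-54516) = 186619*(-1/54516) = -186619/54516 ≈ -3.4232)
-290213/((j - 3796) + z) = -290213/((-186619/54516 - 3796) + 3932) = -290213/(-207129355/54516 + 3932) = -290213/7227557/54516 = -290213*54516/7227557 = -15821251908/7227557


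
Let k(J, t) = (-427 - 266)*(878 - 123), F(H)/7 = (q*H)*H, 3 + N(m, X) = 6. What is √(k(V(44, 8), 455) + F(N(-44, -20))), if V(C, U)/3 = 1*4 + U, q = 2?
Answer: 57*I*√161 ≈ 723.25*I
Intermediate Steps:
N(m, X) = 3 (N(m, X) = -3 + 6 = 3)
F(H) = 14*H² (F(H) = 7*((2*H)*H) = 7*(2*H²) = 14*H²)
V(C, U) = 12 + 3*U (V(C, U) = 3*(1*4 + U) = 3*(4 + U) = 12 + 3*U)
k(J, t) = -523215 (k(J, t) = -693*755 = -523215)
√(k(V(44, 8), 455) + F(N(-44, -20))) = √(-523215 + 14*3²) = √(-523215 + 14*9) = √(-523215 + 126) = √(-523089) = 57*I*√161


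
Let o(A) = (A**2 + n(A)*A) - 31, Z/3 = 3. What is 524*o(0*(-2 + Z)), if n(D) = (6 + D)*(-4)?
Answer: -16244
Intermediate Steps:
Z = 9 (Z = 3*3 = 9)
n(D) = -24 - 4*D
o(A) = -31 + A**2 + A*(-24 - 4*A) (o(A) = (A**2 + (-24 - 4*A)*A) - 31 = (A**2 + A*(-24 - 4*A)) - 31 = -31 + A**2 + A*(-24 - 4*A))
524*o(0*(-2 + Z)) = 524*(-31 + (0*(-2 + 9))**2 - 4*0*(-2 + 9)*(6 + 0*(-2 + 9))) = 524*(-31 + (0*7)**2 - 4*0*7*(6 + 0*7)) = 524*(-31 + 0**2 - 4*0*(6 + 0)) = 524*(-31 + 0 - 4*0*6) = 524*(-31 + 0 + 0) = 524*(-31) = -16244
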